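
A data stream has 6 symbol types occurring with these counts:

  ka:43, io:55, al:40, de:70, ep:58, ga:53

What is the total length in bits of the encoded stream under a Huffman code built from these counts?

Greedily combine the two least-frequent nodes:
combine al(40), ka(43) → 83
combine ga(53), io(55) → 108
combine ep(58), de(70) → 128
combine 83, 108 → 191
combine 128, 191 → 319
The encoded length is the sum of every internal node's weight: 83 + 108 + 128 + 191 + 319 = 829 bits.

829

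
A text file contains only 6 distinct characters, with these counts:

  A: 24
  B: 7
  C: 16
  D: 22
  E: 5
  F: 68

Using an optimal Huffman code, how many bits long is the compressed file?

Build the Huffman tree bottom-up:
E(5) + B(7) → 12
12 + C(16) → 28
D(22) + A(24) → 46
28 + 46 → 74
F(68) + 74 → 142
The encoded length is the sum of every internal node's weight: 12 + 28 + 46 + 74 + 142 = 302 bits.

302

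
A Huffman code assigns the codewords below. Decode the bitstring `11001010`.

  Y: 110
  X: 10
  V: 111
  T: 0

YTXX

Read left to right; each codeword is recognised as soon as it completes (prefix code):
  110→Y | 0→T | 10→X | 10→X
Decoded message: YTXX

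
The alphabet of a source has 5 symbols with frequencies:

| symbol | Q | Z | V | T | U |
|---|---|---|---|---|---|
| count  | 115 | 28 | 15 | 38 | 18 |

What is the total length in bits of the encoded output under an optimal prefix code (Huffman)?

407

Build the Huffman tree bottom-up:
merge V(15) and U(18): 33
merge Z(28) and 33: 61
merge T(38) and 61: 99
merge 99 and Q(115): 214
Each symbol's bit-cost is frequency × depth; summing gives 407 bits (equivalently 33 + 61 + 99 + 214).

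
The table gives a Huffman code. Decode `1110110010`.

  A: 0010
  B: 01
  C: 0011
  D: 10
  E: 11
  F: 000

Read left to right; each codeword is recognised as soon as it completes (prefix code):
  11→E | 10→D | 11→E | 0010→A
Decoded message: EDEA

EDEA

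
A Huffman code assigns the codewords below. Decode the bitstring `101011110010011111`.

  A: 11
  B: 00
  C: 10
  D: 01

Read left to right; each codeword is recognised as soon as it completes (prefix code):
  10→C | 10→C | 11→A | 11→A | 00→B | 10→C | 01→D | 11→A | 11→A
Decoded message: CCAABCDAA

CCAABCDAA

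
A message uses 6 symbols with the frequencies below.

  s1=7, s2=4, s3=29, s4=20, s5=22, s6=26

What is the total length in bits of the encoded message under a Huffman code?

Build the Huffman tree bottom-up:
combine s2(4), s1(7) → 11
combine 11, s4(20) → 31
combine s5(22), s6(26) → 48
combine s3(29), 31 → 60
combine 48, 60 → 108
Each symbol's bit-cost is frequency × depth; summing gives 258 bits (equivalently 11 + 31 + 48 + 60 + 108).

258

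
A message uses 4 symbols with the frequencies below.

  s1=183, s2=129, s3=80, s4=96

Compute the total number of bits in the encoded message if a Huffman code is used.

969

Greedily combine the two least-frequent nodes:
merge s3(80) and s4(96): 176
merge s2(129) and 176: 305
merge s1(183) and 305: 488
Each symbol's bit-cost is frequency × depth; summing gives 969 bits (equivalently 176 + 305 + 488).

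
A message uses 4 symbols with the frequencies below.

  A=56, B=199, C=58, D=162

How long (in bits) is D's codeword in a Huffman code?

2

Huffman merges, smallest pair first:
A(56) + C(58) → 114
114 + D(162) → 276
B(199) + 276 → 475
D's leaf is at depth 2, giving a 2-bit codeword.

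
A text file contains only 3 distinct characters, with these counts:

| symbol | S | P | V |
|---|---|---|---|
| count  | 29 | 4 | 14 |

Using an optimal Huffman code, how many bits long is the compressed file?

65

Merge the two smallest weights repeatedly:
combine P(4), V(14) → 18
combine 18, S(29) → 47
Each symbol's bit-cost is frequency × depth; summing gives 65 bits (equivalently 18 + 47).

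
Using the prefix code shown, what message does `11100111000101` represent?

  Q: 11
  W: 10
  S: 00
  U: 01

QWUQSUU

Read left to right; each codeword is recognised as soon as it completes (prefix code):
  11→Q | 10→W | 01→U | 11→Q | 00→S | 01→U | 01→U
Decoded message: QWUQSUU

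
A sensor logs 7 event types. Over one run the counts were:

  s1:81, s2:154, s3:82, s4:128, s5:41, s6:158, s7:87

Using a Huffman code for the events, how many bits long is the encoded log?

2003

Greedily combine the two least-frequent nodes:
merge s5(41) and s1(81): 122
merge s3(82) and s7(87): 169
merge 122 and s4(128): 250
merge s2(154) and s6(158): 312
merge 169 and 250: 419
merge 312 and 419: 731
The encoded length is the sum of every internal node's weight: 122 + 169 + 250 + 312 + 419 + 731 = 2003 bits.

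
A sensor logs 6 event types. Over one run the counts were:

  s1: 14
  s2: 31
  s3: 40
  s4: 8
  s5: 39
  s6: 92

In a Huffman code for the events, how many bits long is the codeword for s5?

3

Huffman merges, smallest pair first:
s4(8) + s1(14) → 22
22 + s2(31) → 53
s5(39) + s3(40) → 79
53 + 79 → 132
s6(92) + 132 → 224
s5's leaf is at depth 3, giving a 3-bit codeword.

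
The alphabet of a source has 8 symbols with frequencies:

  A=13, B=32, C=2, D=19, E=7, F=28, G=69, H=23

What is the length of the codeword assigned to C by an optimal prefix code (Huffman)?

5

Repeatedly merge the two smallest:
combine C(2), E(7) → 9
combine 9, A(13) → 22
combine D(19), 22 → 41
combine H(23), F(28) → 51
combine B(32), 41 → 73
combine 51, G(69) → 120
combine 73, 120 → 193
C sits 5 levels below the root, so its codeword is 5 bits.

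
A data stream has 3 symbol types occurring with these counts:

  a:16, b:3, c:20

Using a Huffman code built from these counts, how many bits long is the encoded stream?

58

Build the Huffman tree bottom-up:
combine b(3), a(16) → 19
combine 19, c(20) → 39
Each symbol's bit-cost is frequency × depth; summing gives 58 bits (equivalently 19 + 39).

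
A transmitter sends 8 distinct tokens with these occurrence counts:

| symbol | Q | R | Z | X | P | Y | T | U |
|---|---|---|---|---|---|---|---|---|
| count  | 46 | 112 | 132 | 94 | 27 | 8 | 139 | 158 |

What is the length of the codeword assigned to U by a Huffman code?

Repeatedly merge the two smallest:
combine Y(8), P(27) → 35
combine 35, Q(46) → 81
combine 81, X(94) → 175
combine R(112), Z(132) → 244
combine T(139), U(158) → 297
combine 175, 244 → 419
combine 297, 419 → 716
The subtree containing U is merged 2 times, so code length = 2.

2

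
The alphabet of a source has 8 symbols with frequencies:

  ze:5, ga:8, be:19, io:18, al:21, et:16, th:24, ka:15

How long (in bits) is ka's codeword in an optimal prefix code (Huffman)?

Huffman merges, smallest pair first:
combine ze(5), ga(8) → 13
combine 13, ka(15) → 28
combine et(16), io(18) → 34
combine be(19), al(21) → 40
combine th(24), 28 → 52
combine 34, 40 → 74
combine 52, 74 → 126
The subtree containing ka is merged 3 times, so code length = 3.

3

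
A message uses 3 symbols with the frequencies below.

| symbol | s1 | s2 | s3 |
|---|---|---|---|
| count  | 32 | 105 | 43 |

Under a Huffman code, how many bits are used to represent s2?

Repeatedly merge the two smallest:
s1(32) + s3(43) → 75
75 + s2(105) → 180
s2 is merged only at the final step, so code length = 1.

1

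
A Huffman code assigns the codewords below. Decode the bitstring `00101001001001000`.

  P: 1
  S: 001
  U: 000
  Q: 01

SQSSSU

Read left to right; each codeword is recognised as soon as it completes (prefix code):
  001→S | 01→Q | 001→S | 001→S | 001→S | 000→U
Decoded message: SQSSSU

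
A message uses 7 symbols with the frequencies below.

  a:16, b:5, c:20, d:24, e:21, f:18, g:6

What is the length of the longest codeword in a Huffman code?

4

Merge the two lowest-weight nodes at each step:
combine b(5), g(6) → 11
combine 11, a(16) → 27
combine f(18), c(20) → 38
combine e(21), d(24) → 45
combine 27, 38 → 65
combine 45, 65 → 110
The rarest symbols sit at the bottom; the longest codeword is 4 bits.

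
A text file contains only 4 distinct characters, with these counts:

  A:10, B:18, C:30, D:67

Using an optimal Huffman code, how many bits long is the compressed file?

Merge the two smallest weights repeatedly:
A(10) + B(18) → 28
28 + C(30) → 58
58 + D(67) → 125
Each symbol's bit-cost is frequency × depth; summing gives 211 bits (equivalently 28 + 58 + 125).

211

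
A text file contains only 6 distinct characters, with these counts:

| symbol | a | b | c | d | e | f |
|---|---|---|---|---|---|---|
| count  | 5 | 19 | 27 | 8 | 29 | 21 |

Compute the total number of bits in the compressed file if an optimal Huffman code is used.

263

Build the Huffman tree bottom-up:
a(5) + d(8) → 13
13 + b(19) → 32
f(21) + c(27) → 48
e(29) + 32 → 61
48 + 61 → 109
Each symbol's bit-cost is frequency × depth; summing gives 263 bits (equivalently 13 + 32 + 48 + 61 + 109).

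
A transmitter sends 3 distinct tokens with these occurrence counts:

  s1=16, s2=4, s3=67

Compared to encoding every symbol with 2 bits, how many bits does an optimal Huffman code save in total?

67

Fixed-length: 2 bits × 87 symbols = 174 bits.
Huffman merges:
s2(4) + s1(16) → 20
20 + s3(67) → 87
Huffman total = 20 + 87 = 107 bits.
Saving = 174 − 107 = 67 bits.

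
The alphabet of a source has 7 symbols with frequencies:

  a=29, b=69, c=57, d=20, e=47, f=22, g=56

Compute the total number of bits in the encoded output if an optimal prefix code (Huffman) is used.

816

Greedily combine the two least-frequent nodes:
combine d(20), f(22) → 42
combine a(29), 42 → 71
combine e(47), g(56) → 103
combine c(57), b(69) → 126
combine 71, 103 → 174
combine 126, 174 → 300
The encoded length is the sum of every internal node's weight: 42 + 71 + 103 + 126 + 174 + 300 = 816 bits.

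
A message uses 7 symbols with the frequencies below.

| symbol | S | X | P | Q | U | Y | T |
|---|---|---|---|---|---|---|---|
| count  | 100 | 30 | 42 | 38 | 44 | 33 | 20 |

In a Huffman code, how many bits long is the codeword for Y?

3

Huffman merges, smallest pair first:
merge T(20) and X(30): 50
merge Y(33) and Q(38): 71
merge P(42) and U(44): 86
merge 50 and 71: 121
merge 86 and S(100): 186
merge 121 and 186: 307
Y sits 3 levels below the root, so its codeword is 3 bits.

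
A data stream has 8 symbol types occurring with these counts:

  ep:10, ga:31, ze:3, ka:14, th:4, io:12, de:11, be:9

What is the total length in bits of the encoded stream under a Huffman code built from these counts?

Greedily combine the two least-frequent nodes:
merge ze(3) and th(4): 7
merge 7 and be(9): 16
merge ep(10) and de(11): 21
merge io(12) and ka(14): 26
merge 16 and 21: 37
merge 26 and ga(31): 57
merge 37 and 57: 94
Total encoded bits = sum of merged weights = 7 + 16 + 21 + 26 + 37 + 57 + 94 = 258.

258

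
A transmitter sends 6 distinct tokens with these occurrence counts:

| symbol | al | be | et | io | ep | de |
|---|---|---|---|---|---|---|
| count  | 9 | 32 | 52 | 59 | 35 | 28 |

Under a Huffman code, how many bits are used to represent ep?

3

Huffman merges, smallest pair first:
merge al(9) and de(28): 37
merge be(32) and ep(35): 67
merge 37 and et(52): 89
merge io(59) and 67: 126
merge 89 and 126: 215
ep sits 3 levels below the root, so its codeword is 3 bits.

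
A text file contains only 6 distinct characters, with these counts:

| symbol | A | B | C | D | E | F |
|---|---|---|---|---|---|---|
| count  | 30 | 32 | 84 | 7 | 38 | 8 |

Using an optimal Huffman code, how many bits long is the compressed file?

444

Merge the two smallest weights repeatedly:
combine D(7), F(8) → 15
combine 15, A(30) → 45
combine B(32), E(38) → 70
combine 45, 70 → 115
combine C(84), 115 → 199
Each symbol's bit-cost is frequency × depth; summing gives 444 bits (equivalently 15 + 45 + 70 + 115 + 199).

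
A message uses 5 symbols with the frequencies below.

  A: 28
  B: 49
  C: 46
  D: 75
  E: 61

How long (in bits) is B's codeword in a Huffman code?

2

Huffman merges, smallest pair first:
merge A(28) and C(46): 74
merge B(49) and E(61): 110
merge 74 and D(75): 149
merge 110 and 149: 259
B's leaf is at depth 2, giving a 2-bit codeword.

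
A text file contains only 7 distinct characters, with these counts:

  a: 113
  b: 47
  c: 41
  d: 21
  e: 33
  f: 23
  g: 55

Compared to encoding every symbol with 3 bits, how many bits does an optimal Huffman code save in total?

124

Fixed-length: 3 bits × 333 symbols = 999 bits.
Huffman merges:
merge d(21) and f(23): 44
merge e(33) and c(41): 74
merge 44 and b(47): 91
merge g(55) and 74: 129
merge 91 and a(113): 204
merge 129 and 204: 333
Huffman total = 44 + 74 + 91 + 129 + 204 + 333 = 875 bits.
Saving = 999 − 875 = 124 bits.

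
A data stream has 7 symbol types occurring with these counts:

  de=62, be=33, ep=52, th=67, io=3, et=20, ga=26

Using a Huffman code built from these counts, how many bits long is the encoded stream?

680

Merge the two smallest weights repeatedly:
io(3) + et(20) → 23
23 + ga(26) → 49
be(33) + 49 → 82
ep(52) + de(62) → 114
th(67) + 82 → 149
114 + 149 → 263
Total encoded bits = sum of merged weights = 23 + 49 + 82 + 114 + 149 + 263 = 680.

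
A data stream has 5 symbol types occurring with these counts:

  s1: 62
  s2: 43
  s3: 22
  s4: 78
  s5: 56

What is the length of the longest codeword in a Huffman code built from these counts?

3

Merge the two lowest-weight nodes at each step:
combine s3(22), s2(43) → 65
combine s5(56), s1(62) → 118
combine 65, s4(78) → 143
combine 118, 143 → 261
The rarest symbols sit at the bottom; the longest codeword is 3 bits.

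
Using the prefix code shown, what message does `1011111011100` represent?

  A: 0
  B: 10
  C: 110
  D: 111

BDCDAA

Read left to right; each codeword is recognised as soon as it completes (prefix code):
  10→B | 111→D | 110→C | 111→D | 0→A | 0→A
Decoded message: BDCDAA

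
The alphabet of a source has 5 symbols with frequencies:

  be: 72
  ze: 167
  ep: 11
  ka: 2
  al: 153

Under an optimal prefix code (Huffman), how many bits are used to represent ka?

Repeatedly merge the two smallest:
combine ka(2), ep(11) → 13
combine 13, be(72) → 85
combine 85, al(153) → 238
combine ze(167), 238 → 405
The subtree containing ka is merged 4 times, so code length = 4.

4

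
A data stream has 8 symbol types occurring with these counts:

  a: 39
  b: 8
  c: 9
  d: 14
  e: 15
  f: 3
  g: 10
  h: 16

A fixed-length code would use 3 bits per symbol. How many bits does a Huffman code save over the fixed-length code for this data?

28

Fixed-length: 3 bits × 114 symbols = 342 bits.
Huffman merges:
merge f(3) and b(8): 11
merge c(9) and g(10): 19
merge 11 and d(14): 25
merge e(15) and h(16): 31
merge 19 and 25: 44
merge 31 and a(39): 70
merge 44 and 70: 114
Huffman total = 11 + 19 + 25 + 31 + 44 + 70 + 114 = 314 bits.
Saving = 342 − 314 = 28 bits.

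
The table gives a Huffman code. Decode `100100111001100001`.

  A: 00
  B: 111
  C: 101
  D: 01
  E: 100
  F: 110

EEBAFAD

Read left to right; each codeword is recognised as soon as it completes (prefix code):
  100→E | 100→E | 111→B | 00→A | 110→F | 00→A | 01→D
Decoded message: EEBAFAD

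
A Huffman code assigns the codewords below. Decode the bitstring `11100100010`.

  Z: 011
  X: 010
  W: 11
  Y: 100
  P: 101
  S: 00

Read left to right; each codeword is recognised as soon as it completes (prefix code):
  11→W | 100→Y | 100→Y | 010→X
Decoded message: WYYX

WYYX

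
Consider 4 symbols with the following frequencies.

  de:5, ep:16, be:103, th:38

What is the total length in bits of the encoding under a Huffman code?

242

Greedily combine the two least-frequent nodes:
merge de(5) and ep(16): 21
merge 21 and th(38): 59
merge 59 and be(103): 162
Total encoded bits = sum of merged weights = 21 + 59 + 162 = 242.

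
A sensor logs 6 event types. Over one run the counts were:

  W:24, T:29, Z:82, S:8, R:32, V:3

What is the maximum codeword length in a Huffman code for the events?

Merge the two lowest-weight nodes at each step:
V(3) + S(8) → 11
11 + W(24) → 35
T(29) + R(32) → 61
35 + 61 → 96
Z(82) + 96 → 178
The rarest symbols sit at the bottom; the longest codeword is 4 bits.

4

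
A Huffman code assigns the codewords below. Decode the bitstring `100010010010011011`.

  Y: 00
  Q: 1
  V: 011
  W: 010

Read left to right; each codeword is recognised as soon as it completes (prefix code):
  1→Q | 00→Y | 010→W | 010→W | 010→W | 011→V | 011→V
Decoded message: QYWWWVV

QYWWWVV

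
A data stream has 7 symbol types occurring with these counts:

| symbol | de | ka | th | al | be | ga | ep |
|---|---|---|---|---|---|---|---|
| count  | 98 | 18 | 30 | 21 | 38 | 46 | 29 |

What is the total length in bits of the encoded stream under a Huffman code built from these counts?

Build the Huffman tree bottom-up:
merge ka(18) and al(21): 39
merge ep(29) and th(30): 59
merge be(38) and 39: 77
merge ga(46) and 59: 105
merge 77 and de(98): 175
merge 105 and 175: 280
The encoded length is the sum of every internal node's weight: 39 + 59 + 77 + 105 + 175 + 280 = 735 bits.

735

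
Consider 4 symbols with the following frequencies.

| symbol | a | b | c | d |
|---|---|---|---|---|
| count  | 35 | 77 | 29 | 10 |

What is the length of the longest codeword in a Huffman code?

3

Merge the two lowest-weight nodes at each step:
d(10) + c(29) → 39
a(35) + 39 → 74
74 + b(77) → 151
Maximum depth reached is 3.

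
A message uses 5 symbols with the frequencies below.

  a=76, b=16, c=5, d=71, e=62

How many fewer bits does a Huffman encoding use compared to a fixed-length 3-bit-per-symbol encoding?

Fixed-length: 3 bits × 230 symbols = 690 bits.
Huffman merges:
combine c(5), b(16) → 21
combine 21, e(62) → 83
combine d(71), a(76) → 147
combine 83, 147 → 230
Huffman total = 21 + 83 + 147 + 230 = 481 bits.
Saving = 690 − 481 = 209 bits.

209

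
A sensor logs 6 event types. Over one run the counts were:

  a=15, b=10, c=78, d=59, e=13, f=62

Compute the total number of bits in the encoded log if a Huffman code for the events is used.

535

Merge the two smallest weights repeatedly:
b(10) + e(13) → 23
a(15) + 23 → 38
38 + d(59) → 97
f(62) + c(78) → 140
97 + 140 → 237
Total encoded bits = sum of merged weights = 23 + 38 + 97 + 140 + 237 = 535.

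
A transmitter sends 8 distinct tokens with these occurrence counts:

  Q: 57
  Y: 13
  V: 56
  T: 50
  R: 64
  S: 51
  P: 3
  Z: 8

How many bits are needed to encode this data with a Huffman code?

Merge the two smallest weights repeatedly:
merge P(3) and Z(8): 11
merge 11 and Y(13): 24
merge 24 and T(50): 74
merge S(51) and V(56): 107
merge Q(57) and R(64): 121
merge 74 and 107: 181
merge 121 and 181: 302
Each symbol's bit-cost is frequency × depth; summing gives 820 bits (equivalently 11 + 24 + 74 + 107 + 121 + 181 + 302).

820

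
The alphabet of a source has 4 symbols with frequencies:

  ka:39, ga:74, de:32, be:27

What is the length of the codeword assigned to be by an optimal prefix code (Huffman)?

3

Huffman merges, smallest pair first:
be(27) + de(32) → 59
ka(39) + 59 → 98
ga(74) + 98 → 172
The subtree containing be is merged 3 times, so code length = 3.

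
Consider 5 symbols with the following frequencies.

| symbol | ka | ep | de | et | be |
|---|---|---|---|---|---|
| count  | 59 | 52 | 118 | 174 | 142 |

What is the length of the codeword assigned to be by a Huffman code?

2

Build the tree from the bottom:
merge ep(52) and ka(59): 111
merge 111 and de(118): 229
merge be(142) and et(174): 316
merge 229 and 316: 545
be sits 2 levels below the root, so its codeword is 2 bits.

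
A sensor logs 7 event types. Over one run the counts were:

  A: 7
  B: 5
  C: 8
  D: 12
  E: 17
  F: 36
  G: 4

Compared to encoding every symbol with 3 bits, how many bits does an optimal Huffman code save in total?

48

Fixed-length: 3 bits × 89 symbols = 267 bits.
Huffman merges:
G(4) + B(5) → 9
A(7) + C(8) → 15
9 + D(12) → 21
15 + E(17) → 32
21 + 32 → 53
F(36) + 53 → 89
Huffman total = 9 + 15 + 21 + 32 + 53 + 89 = 219 bits.
Saving = 267 − 219 = 48 bits.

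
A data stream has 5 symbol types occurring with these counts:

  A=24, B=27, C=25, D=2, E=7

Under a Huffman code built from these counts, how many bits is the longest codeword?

Merge the two lowest-weight nodes at each step:
merge D(2) and E(7): 9
merge 9 and A(24): 33
merge C(25) and B(27): 52
merge 33 and 52: 85
The first pair merged (D, E) ends up deepest, at depth 3.

3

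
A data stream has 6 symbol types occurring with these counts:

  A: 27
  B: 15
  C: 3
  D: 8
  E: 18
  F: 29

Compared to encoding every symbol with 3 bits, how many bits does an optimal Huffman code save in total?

Fixed-length: 3 bits × 100 symbols = 300 bits.
Huffman merges:
combine C(3), D(8) → 11
combine 11, B(15) → 26
combine E(18), 26 → 44
combine A(27), F(29) → 56
combine 44, 56 → 100
Huffman total = 11 + 26 + 44 + 56 + 100 = 237 bits.
Saving = 300 − 237 = 63 bits.

63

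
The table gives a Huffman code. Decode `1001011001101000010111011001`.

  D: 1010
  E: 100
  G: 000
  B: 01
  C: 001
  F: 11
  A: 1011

EACDGAAC

Read left to right; each codeword is recognised as soon as it completes (prefix code):
  100→E | 1011→A | 001→C | 1010→D | 000→G | 1011→A | 1011→A | 001→C
Decoded message: EACDGAAC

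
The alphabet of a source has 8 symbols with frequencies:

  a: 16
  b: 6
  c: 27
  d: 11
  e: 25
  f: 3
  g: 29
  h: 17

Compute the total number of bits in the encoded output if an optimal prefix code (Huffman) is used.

Greedily combine the two least-frequent nodes:
f(3) + b(6) → 9
9 + d(11) → 20
a(16) + h(17) → 33
20 + e(25) → 45
c(27) + g(29) → 56
33 + 45 → 78
56 + 78 → 134
The encoded length is the sum of every internal node's weight: 9 + 20 + 33 + 45 + 56 + 78 + 134 = 375 bits.

375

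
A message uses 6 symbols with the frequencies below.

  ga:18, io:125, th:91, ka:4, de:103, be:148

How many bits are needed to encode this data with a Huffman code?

Merge the two smallest weights repeatedly:
ka(4) + ga(18) → 22
22 + th(91) → 113
de(103) + 113 → 216
io(125) + be(148) → 273
216 + 273 → 489
The encoded length is the sum of every internal node's weight: 22 + 113 + 216 + 273 + 489 = 1113 bits.

1113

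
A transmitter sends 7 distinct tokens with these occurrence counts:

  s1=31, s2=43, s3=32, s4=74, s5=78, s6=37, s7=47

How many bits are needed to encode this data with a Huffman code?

Build the Huffman tree bottom-up:
merge s1(31) and s3(32): 63
merge s6(37) and s2(43): 80
merge s7(47) and 63: 110
merge s4(74) and s5(78): 152
merge 80 and 110: 190
merge 152 and 190: 342
Each symbol's bit-cost is frequency × depth; summing gives 937 bits (equivalently 63 + 80 + 110 + 152 + 190 + 342).

937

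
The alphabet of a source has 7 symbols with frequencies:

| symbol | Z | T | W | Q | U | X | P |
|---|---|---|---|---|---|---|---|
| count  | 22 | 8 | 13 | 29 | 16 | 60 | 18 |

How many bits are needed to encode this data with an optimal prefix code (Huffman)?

430

Merge the two smallest weights repeatedly:
combine T(8), W(13) → 21
combine U(16), P(18) → 34
combine 21, Z(22) → 43
combine Q(29), 34 → 63
combine 43, X(60) → 103
combine 63, 103 → 166
Total encoded bits = sum of merged weights = 21 + 34 + 43 + 63 + 103 + 166 = 430.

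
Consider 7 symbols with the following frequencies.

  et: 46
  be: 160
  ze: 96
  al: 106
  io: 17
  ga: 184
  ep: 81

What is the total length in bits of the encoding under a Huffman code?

1789

Build the Huffman tree bottom-up:
io(17) + et(46) → 63
63 + ep(81) → 144
ze(96) + al(106) → 202
144 + be(160) → 304
ga(184) + 202 → 386
304 + 386 → 690
Each symbol's bit-cost is frequency × depth; summing gives 1789 bits (equivalently 63 + 144 + 202 + 304 + 386 + 690).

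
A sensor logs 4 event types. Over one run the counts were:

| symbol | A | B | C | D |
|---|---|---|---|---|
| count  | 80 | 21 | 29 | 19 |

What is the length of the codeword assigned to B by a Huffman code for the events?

3

Repeatedly merge the two smallest:
merge D(19) and B(21): 40
merge C(29) and 40: 69
merge 69 and A(80): 149
B's leaf is at depth 3, giving a 3-bit codeword.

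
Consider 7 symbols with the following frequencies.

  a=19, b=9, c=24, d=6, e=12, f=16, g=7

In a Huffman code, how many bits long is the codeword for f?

3

Repeatedly merge the two smallest:
merge d(6) and g(7): 13
merge b(9) and e(12): 21
merge 13 and f(16): 29
merge a(19) and 21: 40
merge c(24) and 29: 53
merge 40 and 53: 93
f sits 3 levels below the root, so its codeword is 3 bits.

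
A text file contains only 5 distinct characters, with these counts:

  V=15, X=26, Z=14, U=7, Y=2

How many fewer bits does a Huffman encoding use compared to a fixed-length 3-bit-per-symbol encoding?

Fixed-length: 3 bits × 64 symbols = 192 bits.
Huffman merges:
Y(2) + U(7) → 9
9 + Z(14) → 23
V(15) + 23 → 38
X(26) + 38 → 64
Huffman total = 9 + 23 + 38 + 64 = 134 bits.
Saving = 192 − 134 = 58 bits.

58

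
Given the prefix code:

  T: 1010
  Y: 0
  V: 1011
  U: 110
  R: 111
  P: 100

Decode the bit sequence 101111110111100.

VRVUY

Read left to right; each codeword is recognised as soon as it completes (prefix code):
  1011→V | 111→R | 1011→V | 110→U | 0→Y
Decoded message: VRVUY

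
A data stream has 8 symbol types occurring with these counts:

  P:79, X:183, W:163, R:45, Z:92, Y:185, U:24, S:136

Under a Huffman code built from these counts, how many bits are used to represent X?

2

Repeatedly merge the two smallest:
U(24) + R(45) → 69
69 + P(79) → 148
Z(92) + S(136) → 228
148 + W(163) → 311
X(183) + Y(185) → 368
228 + 311 → 539
368 + 539 → 907
The subtree containing X is merged 2 times, so code length = 2.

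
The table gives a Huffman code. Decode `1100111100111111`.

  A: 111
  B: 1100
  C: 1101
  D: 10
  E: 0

Read left to right; each codeword is recognised as soon as it completes (prefix code):
  1100→B | 111→A | 10→D | 0→E | 111→A | 111→A
Decoded message: BADEAA

BADEAA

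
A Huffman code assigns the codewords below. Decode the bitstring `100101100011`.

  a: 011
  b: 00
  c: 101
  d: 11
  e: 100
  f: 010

Read left to right; each codeword is recognised as soon as it completes (prefix code):
  100→e | 101→c | 100→e | 011→a
Decoded message: ecea

ecea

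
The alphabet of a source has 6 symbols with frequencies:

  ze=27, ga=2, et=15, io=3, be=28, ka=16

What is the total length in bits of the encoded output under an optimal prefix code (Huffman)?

207

Build the Huffman tree bottom-up:
combine ga(2), io(3) → 5
combine 5, et(15) → 20
combine ka(16), 20 → 36
combine ze(27), be(28) → 55
combine 36, 55 → 91
Total encoded bits = sum of merged weights = 5 + 20 + 36 + 55 + 91 = 207.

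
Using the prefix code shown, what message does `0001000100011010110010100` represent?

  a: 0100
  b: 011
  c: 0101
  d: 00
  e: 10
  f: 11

Read left to right; each codeword is recognised as soon as it completes (prefix code):
  00→d | 0100→a | 0100→a | 011→b | 0101→c | 10→e | 0101→c | 00→d
Decoded message: daabcecd

daabcecd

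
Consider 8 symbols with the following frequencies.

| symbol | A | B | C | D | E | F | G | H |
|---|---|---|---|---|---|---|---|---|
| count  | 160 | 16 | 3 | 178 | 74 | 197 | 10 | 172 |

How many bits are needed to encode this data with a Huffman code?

Greedily combine the two least-frequent nodes:
merge C(3) and G(10): 13
merge 13 and B(16): 29
merge 29 and E(74): 103
merge 103 and A(160): 263
merge H(172) and D(178): 350
merge F(197) and 263: 460
merge 350 and 460: 810
The encoded length is the sum of every internal node's weight: 13 + 29 + 103 + 263 + 350 + 460 + 810 = 2028 bits.

2028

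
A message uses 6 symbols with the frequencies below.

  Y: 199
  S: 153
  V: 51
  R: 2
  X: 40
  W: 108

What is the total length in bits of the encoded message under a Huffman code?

1241

Build the Huffman tree bottom-up:
R(2) + X(40) → 42
42 + V(51) → 93
93 + W(108) → 201
S(153) + Y(199) → 352
201 + 352 → 553
Each symbol's bit-cost is frequency × depth; summing gives 1241 bits (equivalently 42 + 93 + 201 + 352 + 553).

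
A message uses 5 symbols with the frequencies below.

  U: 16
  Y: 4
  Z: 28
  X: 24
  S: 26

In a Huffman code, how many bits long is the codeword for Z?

2

Repeatedly merge the two smallest:
merge Y(4) and U(16): 20
merge 20 and X(24): 44
merge S(26) and Z(28): 54
merge 44 and 54: 98
The subtree containing Z is merged 2 times, so code length = 2.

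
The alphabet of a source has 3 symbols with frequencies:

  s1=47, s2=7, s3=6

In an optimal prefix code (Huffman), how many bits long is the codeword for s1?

1

Huffman merges, smallest pair first:
merge s3(6) and s2(7): 13
merge 13 and s1(47): 60
s1 sits one level below the root: a 1-bit codeword.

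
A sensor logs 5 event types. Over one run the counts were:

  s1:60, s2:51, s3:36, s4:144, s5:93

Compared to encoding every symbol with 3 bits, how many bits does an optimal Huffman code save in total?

Fixed-length: 3 bits × 384 symbols = 1152 bits.
Huffman merges:
merge s3(36) and s2(51): 87
merge s1(60) and 87: 147
merge s5(93) and s4(144): 237
merge 147 and 237: 384
Huffman total = 87 + 147 + 237 + 384 = 855 bits.
Saving = 1152 − 855 = 297 bits.

297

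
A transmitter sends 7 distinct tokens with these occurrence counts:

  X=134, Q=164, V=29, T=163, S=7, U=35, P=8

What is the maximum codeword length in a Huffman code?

Merge the two lowest-weight nodes at each step:
merge S(7) and P(8): 15
merge 15 and V(29): 44
merge U(35) and 44: 79
merge 79 and X(134): 213
merge T(163) and Q(164): 327
merge 213 and 327: 540
The first pair merged (S, P) ends up deepest, at depth 5.

5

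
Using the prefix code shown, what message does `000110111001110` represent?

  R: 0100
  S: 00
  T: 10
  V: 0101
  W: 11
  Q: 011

Read left to right; each codeword is recognised as soon as it completes (prefix code):
  00→S | 011→Q | 011→Q | 10→T | 011→Q | 10→T
Decoded message: SQQTQT

SQQTQT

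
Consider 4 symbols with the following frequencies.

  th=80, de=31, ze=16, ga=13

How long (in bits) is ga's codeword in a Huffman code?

Build the tree from the bottom:
merge ga(13) and ze(16): 29
merge 29 and de(31): 60
merge 60 and th(80): 140
The subtree containing ga is merged 3 times, so code length = 3.

3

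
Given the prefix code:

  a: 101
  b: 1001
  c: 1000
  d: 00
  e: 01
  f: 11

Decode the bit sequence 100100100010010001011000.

Read left to right; each codeword is recognised as soon as it completes (prefix code):
  1001→b | 00→d | 1000→c | 1001→b | 00→d | 01→e | 01→e | 1000→c
Decoded message: bdcbdeec

bdcbdeec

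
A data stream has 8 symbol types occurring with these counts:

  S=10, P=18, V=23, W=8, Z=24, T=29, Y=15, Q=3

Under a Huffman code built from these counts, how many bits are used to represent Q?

5

Huffman merges, smallest pair first:
combine Q(3), W(8) → 11
combine S(10), 11 → 21
combine Y(15), P(18) → 33
combine 21, V(23) → 44
combine Z(24), T(29) → 53
combine 33, 44 → 77
combine 53, 77 → 130
The subtree containing Q is merged 5 times, so code length = 5.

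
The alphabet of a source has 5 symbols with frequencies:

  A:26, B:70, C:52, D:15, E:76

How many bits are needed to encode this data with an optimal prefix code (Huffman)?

Build the Huffman tree bottom-up:
merge D(15) and A(26): 41
merge 41 and C(52): 93
merge B(70) and E(76): 146
merge 93 and 146: 239
Total encoded bits = sum of merged weights = 41 + 93 + 146 + 239 = 519.

519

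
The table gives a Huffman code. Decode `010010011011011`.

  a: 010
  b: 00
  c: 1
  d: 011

aaddd

Read left to right; each codeword is recognised as soon as it completes (prefix code):
  010→a | 010→a | 011→d | 011→d | 011→d
Decoded message: aaddd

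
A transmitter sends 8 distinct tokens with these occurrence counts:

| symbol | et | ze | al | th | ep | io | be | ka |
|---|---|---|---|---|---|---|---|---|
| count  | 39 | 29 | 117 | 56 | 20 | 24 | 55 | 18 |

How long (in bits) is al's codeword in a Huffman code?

Huffman merges, smallest pair first:
combine ka(18), ep(20) → 38
combine io(24), ze(29) → 53
combine 38, et(39) → 77
combine 53, be(55) → 108
combine th(56), 77 → 133
combine 108, al(117) → 225
combine 133, 225 → 358
al's leaf is at depth 2, giving a 2-bit codeword.

2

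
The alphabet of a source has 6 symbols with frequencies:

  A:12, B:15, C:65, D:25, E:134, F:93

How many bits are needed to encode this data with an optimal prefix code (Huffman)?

Build the Huffman tree bottom-up:
merge A(12) and B(15): 27
merge D(25) and 27: 52
merge 52 and C(65): 117
merge F(93) and 117: 210
merge E(134) and 210: 344
Each symbol's bit-cost is frequency × depth; summing gives 750 bits (equivalently 27 + 52 + 117 + 210 + 344).

750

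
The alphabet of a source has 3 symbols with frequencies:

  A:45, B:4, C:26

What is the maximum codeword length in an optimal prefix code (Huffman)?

Merge the two lowest-weight nodes at each step:
merge B(4) and C(26): 30
merge 30 and A(45): 75
The first pair merged (B, C) ends up deepest, at depth 2.

2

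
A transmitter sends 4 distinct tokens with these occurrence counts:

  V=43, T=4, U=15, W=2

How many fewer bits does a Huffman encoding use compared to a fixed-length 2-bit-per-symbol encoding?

37

Fixed-length: 2 bits × 64 symbols = 128 bits.
Huffman merges:
W(2) + T(4) → 6
6 + U(15) → 21
21 + V(43) → 64
Huffman total = 6 + 21 + 64 = 91 bits.
Saving = 128 − 91 = 37 bits.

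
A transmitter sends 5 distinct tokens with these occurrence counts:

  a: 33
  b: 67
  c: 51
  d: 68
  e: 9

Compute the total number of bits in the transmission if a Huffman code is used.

Merge the two smallest weights repeatedly:
combine e(9), a(33) → 42
combine 42, c(51) → 93
combine b(67), d(68) → 135
combine 93, 135 → 228
The encoded length is the sum of every internal node's weight: 42 + 93 + 135 + 228 = 498 bits.

498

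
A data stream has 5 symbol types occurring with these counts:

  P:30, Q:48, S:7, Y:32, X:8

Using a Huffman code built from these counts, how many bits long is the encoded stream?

Build the Huffman tree bottom-up:
combine S(7), X(8) → 15
combine 15, P(30) → 45
combine Y(32), 45 → 77
combine Q(48), 77 → 125
The encoded length is the sum of every internal node's weight: 15 + 45 + 77 + 125 = 262 bits.

262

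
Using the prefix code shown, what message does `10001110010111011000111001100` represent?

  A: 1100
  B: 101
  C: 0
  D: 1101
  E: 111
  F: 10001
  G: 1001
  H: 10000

Read left to right; each codeword is recognised as soon as it completes (prefix code):
  10001→F | 1100→A | 101→B | 1101→D | 10001→F | 1100→A | 1100→A
Decoded message: FABDFAA

FABDFAA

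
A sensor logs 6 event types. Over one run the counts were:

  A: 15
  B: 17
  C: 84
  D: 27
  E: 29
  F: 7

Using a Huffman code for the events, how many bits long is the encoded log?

391

Greedily combine the two least-frequent nodes:
merge F(7) and A(15): 22
merge B(17) and 22: 39
merge D(27) and E(29): 56
merge 39 and 56: 95
merge C(84) and 95: 179
The encoded length is the sum of every internal node's weight: 22 + 39 + 56 + 95 + 179 = 391 bits.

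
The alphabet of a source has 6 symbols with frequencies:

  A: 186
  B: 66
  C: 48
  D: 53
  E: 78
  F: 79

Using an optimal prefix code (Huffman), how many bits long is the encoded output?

1259

Build the Huffman tree bottom-up:
C(48) + D(53) → 101
B(66) + E(78) → 144
F(79) + 101 → 180
144 + 180 → 324
A(186) + 324 → 510
The encoded length is the sum of every internal node's weight: 101 + 144 + 180 + 324 + 510 = 1259 bits.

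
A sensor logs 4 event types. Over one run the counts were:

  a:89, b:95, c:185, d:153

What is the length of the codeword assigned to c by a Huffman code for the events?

Build the tree from the bottom:
merge a(89) and b(95): 184
merge d(153) and 184: 337
merge c(185) and 337: 522
c is a child of the root — depth 1, so its codeword is a single bit.

1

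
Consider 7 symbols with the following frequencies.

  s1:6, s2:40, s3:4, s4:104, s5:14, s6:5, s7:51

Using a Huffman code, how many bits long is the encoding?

Merge the two smallest weights repeatedly:
combine s3(4), s6(5) → 9
combine s1(6), 9 → 15
combine s5(14), 15 → 29
combine 29, s2(40) → 69
combine s7(51), 69 → 120
combine s4(104), 120 → 224
The encoded length is the sum of every internal node's weight: 9 + 15 + 29 + 69 + 120 + 224 = 466 bits.

466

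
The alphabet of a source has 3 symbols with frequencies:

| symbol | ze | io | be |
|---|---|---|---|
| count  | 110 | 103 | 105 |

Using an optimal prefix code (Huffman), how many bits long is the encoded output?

Build the Huffman tree bottom-up:
io(103) + be(105) → 208
ze(110) + 208 → 318
Total encoded bits = sum of merged weights = 208 + 318 = 526.

526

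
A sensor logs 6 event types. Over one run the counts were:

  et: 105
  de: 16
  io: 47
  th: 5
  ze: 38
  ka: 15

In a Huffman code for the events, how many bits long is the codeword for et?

1

Build the tree from the bottom:
merge th(5) and ka(15): 20
merge de(16) and 20: 36
merge 36 and ze(38): 74
merge io(47) and 74: 121
merge et(105) and 121: 226
et is merged only at the final step, so code length = 1.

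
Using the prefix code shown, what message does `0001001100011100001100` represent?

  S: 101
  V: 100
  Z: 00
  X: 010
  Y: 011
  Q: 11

Read left to right; each codeword is recognised as soon as it completes (prefix code):
  00→Z | 010→X | 011→Y | 00→Z | 011→Y | 100→V | 00→Z | 11→Q | 00→Z
Decoded message: ZXYZYVZQZ

ZXYZYVZQZ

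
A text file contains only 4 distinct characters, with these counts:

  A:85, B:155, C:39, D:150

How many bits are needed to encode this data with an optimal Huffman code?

Greedily combine the two least-frequent nodes:
C(39) + A(85) → 124
124 + D(150) → 274
B(155) + 274 → 429
The encoded length is the sum of every internal node's weight: 124 + 274 + 429 = 827 bits.

827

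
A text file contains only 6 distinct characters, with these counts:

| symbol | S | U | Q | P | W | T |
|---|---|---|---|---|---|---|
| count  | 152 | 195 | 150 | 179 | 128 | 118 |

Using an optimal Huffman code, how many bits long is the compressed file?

2392

Merge the two smallest weights repeatedly:
T(118) + W(128) → 246
Q(150) + S(152) → 302
P(179) + U(195) → 374
246 + 302 → 548
374 + 548 → 922
Each symbol's bit-cost is frequency × depth; summing gives 2392 bits (equivalently 246 + 302 + 374 + 548 + 922).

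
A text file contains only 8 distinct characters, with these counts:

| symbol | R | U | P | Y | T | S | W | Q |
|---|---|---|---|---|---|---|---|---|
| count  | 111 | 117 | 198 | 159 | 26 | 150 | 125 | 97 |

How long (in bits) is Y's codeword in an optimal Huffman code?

3

Huffman merges, smallest pair first:
T(26) + Q(97) → 123
R(111) + U(117) → 228
123 + W(125) → 248
S(150) + Y(159) → 309
P(198) + 228 → 426
248 + 309 → 557
426 + 557 → 983
Y sits 3 levels below the root, so its codeword is 3 bits.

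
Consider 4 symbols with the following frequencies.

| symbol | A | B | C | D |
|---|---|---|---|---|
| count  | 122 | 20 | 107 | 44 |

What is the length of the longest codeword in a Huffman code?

Merge the two lowest-weight nodes at each step:
B(20) + D(44) → 64
64 + C(107) → 171
A(122) + 171 → 293
Maximum depth reached is 3.

3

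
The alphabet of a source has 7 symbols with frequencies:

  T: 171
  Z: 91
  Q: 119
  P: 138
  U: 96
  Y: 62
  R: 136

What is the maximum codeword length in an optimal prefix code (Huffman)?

3

Merge the two lowest-weight nodes at each step:
combine Y(62), Z(91) → 153
combine U(96), Q(119) → 215
combine R(136), P(138) → 274
combine 153, T(171) → 324
combine 215, 274 → 489
combine 324, 489 → 813
The first pair merged (Y, Z) ends up deepest, at depth 3.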